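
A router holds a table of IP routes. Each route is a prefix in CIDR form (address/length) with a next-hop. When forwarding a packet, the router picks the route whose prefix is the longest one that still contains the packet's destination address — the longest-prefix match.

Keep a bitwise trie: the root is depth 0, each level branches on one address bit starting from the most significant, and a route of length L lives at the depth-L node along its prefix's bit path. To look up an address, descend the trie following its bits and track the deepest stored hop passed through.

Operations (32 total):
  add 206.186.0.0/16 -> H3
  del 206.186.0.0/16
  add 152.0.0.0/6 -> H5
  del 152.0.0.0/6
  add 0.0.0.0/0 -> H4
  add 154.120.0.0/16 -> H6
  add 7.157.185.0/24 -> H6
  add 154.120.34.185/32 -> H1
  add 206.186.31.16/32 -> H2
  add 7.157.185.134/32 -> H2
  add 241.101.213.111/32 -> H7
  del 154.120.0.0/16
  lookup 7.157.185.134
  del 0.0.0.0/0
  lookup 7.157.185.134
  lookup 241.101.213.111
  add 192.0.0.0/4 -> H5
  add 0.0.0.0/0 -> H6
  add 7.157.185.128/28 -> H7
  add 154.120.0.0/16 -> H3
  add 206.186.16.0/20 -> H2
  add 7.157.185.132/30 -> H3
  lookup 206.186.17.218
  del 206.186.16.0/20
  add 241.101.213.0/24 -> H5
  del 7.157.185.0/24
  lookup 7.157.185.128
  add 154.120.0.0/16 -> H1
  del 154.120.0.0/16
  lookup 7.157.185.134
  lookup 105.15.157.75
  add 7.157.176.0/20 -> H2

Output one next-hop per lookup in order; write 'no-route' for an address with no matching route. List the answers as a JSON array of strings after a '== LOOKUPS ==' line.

Trace:
  add 206.186.0.0/16 -> H3 at depth 16
  del 206.186.0.0/16 (clear depth 16)
  add 152.0.0.0/6 -> H5 at depth 6
  del 152.0.0.0/6 (clear depth 6)
  add 0.0.0.0/0 -> H4 at depth 0
  add 154.120.0.0/16 -> H6 at depth 16
  add 7.157.185.0/24 -> H6 at depth 24
  add 154.120.34.185/32 -> H1 at depth 32
  add 206.186.31.16/32 -> H2 at depth 32
  add 7.157.185.134/32 -> H2 at depth 32
  add 241.101.213.111/32 -> H7 at depth 32
  del 154.120.0.0/16 (clear depth 16)
  Q 7.157.185.134: descend 00000111100111011011100110000110 ; hops seen [H4,H6,H2] ; pick H2
  del 0.0.0.0/0 (clear depth 0)
  Q 7.157.185.134: descend 00000111100111011011100110000110 ; hops seen [H6,H2] ; pick H2
  Q 241.101.213.111: descend 11110001011001011101010101101111 ; hops seen [H7] ; pick H7
  add 192.0.0.0/4 -> H5 at depth 4
  add 0.0.0.0/0 -> H6 at depth 0
  add 7.157.185.128/28 -> H7 at depth 28
  add 154.120.0.0/16 -> H3 at depth 16
  add 206.186.16.0/20 -> H2 at depth 20
  add 7.157.185.132/30 -> H3 at depth 30
  Q 206.186.17.218: descend 11001110101110100001 ; hops seen [H6,H5,H2] ; pick H2
  del 206.186.16.0/20 (clear depth 20)
  add 241.101.213.0/24 -> H5 at depth 24
  del 7.157.185.0/24 (clear depth 24)
  Q 7.157.185.128: descend 00000111100111011011100110000 ; hops seen [H6,H7] ; pick H7
  add 154.120.0.0/16 -> H1 at depth 16
  del 154.120.0.0/16 (clear depth 16)
  Q 7.157.185.134: descend 00000111100111011011100110000110 ; hops seen [H6,H7,H3,H2] ; pick H2
  Q 105.15.157.75: descend 0 ; hops seen [H6] ; pick H6
  add 7.157.176.0/20 -> H2 at depth 20

== LOOKUPS ==
["H2","H2","H7","H2","H7","H2","H6"]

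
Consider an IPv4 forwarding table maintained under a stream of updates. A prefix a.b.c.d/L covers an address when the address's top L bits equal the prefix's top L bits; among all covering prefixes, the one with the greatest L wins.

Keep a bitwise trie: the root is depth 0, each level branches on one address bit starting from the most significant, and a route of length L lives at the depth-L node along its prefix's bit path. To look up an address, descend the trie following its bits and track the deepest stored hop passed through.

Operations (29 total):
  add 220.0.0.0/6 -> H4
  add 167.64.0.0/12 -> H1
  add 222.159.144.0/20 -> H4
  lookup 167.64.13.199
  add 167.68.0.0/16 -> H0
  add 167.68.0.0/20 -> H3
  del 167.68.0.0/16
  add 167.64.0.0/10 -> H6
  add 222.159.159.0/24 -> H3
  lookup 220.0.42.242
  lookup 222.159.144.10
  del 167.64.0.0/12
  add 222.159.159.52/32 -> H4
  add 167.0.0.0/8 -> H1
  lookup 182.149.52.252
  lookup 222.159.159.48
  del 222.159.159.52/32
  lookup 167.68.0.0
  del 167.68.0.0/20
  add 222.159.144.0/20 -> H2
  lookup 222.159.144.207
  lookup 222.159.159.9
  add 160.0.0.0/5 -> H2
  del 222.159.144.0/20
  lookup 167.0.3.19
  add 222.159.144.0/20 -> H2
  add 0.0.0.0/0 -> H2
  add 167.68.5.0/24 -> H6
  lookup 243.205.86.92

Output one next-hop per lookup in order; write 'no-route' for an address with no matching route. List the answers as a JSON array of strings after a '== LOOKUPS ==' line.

Process each operation:
  add 220.0.0.0/6 -> H4 at depth 6
  add 167.64.0.0/12 -> H1 at depth 12
  add 222.159.144.0/20 -> H4 at depth 20
  Q 167.64.13.199: descend 101001110100 ; hops seen [H1] ; pick H1
  add 167.68.0.0/16 -> H0 at depth 16
  add 167.68.0.0/20 -> H3 at depth 20
  - 167.68.0.0/16 clear@16
  add 167.64.0.0/10 -> H6 at depth 10
  add 222.159.159.0/24 -> H3 at depth 24
  Q 220.0.42.242: descend 110111 ; hops seen [H4] ; pick H4
  Q 222.159.144.10: descend 11011110100111111001 ; hops seen [H4,H4] ; pick H4
  - 167.64.0.0/12 clear@12
  add 222.159.159.52/32 -> H4 at depth 32
  add 167.0.0.0/8 -> H1 at depth 8
  Q 182.149.52.252: descend 101 ; hops seen [∅] ; pick no-route
  Q 222.159.159.48: descend 11011110100111111001111100110 ; hops seen [H4,H4,H3] ; pick H3
  - 222.159.159.52/32 clear@32
  Q 167.68.0.0: descend 10100111010001000000 ; hops seen [H1,H6,H3] ; pick H3
  - 167.68.0.0/20 clear@20
  add 222.159.144.0/20 -> H2 at depth 20
  Q 222.159.144.207: descend 11011110100111111001 ; hops seen [H4,H2] ; pick H2
  Q 222.159.159.9: descend 11011110100111111001111100 ; hops seen [H4,H2,H3] ; pick H3
  add 160.0.0.0/5 -> H2 at depth 5
  - 222.159.144.0/20 clear@20
  Q 167.0.3.19: descend 101001110 ; hops seen [H2,H1] ; pick H1
  add 222.159.144.0/20 -> H2 at depth 20
  add 0.0.0.0/0 -> H2 at depth 0
  add 167.68.5.0/24 -> H6 at depth 24
  Q 243.205.86.92: descend 11 ; hops seen [H2] ; pick H2

== LOOKUPS ==
["H1","H4","H4","no-route","H3","H3","H2","H3","H1","H2"]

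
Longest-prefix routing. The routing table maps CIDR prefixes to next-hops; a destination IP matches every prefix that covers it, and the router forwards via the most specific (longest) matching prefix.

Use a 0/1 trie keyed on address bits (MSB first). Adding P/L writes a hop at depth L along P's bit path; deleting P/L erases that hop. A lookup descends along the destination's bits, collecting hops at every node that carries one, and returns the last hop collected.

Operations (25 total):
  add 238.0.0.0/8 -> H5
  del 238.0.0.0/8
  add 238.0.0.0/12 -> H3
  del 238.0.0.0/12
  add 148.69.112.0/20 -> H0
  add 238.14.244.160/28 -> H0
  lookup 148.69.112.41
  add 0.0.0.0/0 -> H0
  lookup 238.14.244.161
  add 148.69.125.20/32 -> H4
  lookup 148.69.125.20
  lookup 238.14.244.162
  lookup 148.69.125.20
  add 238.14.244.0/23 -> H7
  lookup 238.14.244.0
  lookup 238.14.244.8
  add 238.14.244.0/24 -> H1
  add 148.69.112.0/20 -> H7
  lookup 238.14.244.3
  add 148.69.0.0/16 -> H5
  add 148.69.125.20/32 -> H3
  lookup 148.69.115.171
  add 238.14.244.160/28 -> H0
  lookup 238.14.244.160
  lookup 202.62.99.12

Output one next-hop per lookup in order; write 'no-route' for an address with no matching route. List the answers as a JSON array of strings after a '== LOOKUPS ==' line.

Apply in order:
  add 238.0.0.0/8 -> H5 at depth 8
  del 238.0.0.0/8 (clear depth 8)
  add 238.0.0.0/12 -> H3 at depth 12
  del 238.0.0.0/12 (clear depth 12)
  add 148.69.112.0/20 -> H0 at depth 20
  add 238.14.244.160/28 -> H0 at depth 28
  ? 148.69.112.41  path d0:-→d1:-→d2:-→d3:-→d4:-→d5:-→d6:-→d7:-→d8:-→d9:-→d10:-→d11:-→d12:-→d13:-→d14:-→d15:-→d16:-→d17:-→d18:-→d19:-→d20:H0  best=H0
  add 0.0.0.0/0 -> H0 at depth 0
  ? 238.14.244.161  path d0:H0→d1:-→d2:-→d3:-→d4:-→d5:-→d6:-→d7:-→d8:-→d9:-→d10:-→d11:-→d12:-→d13:-→d14:-→d15:-→d16:-→d17:-→d18:-→d19:-→d20:-→d21:-→d22:-→d23:-→d24:-→d25:-→d26:-→d27:-→d28:H0  best=H0
  add 148.69.125.20/32 -> H4 at depth 32
  ? 148.69.125.20  path d0:H0→d1:-→d2:-→d3:-→d4:-→d5:-→d6:-→d7:-→d8:-→d9:-→d10:-→d11:-→d12:-→d13:-→d14:-→d15:-→d16:-→d17:-→d18:-→d19:-→d20:H0→d21:-→d22:-→d23:-→d24:-→d25:-→d26:-→d27:-→d28:-→d29:-→d30:-→d31:-→d32:H4  best=H4
  ? 238.14.244.162  path d0:H0→d1:-→d2:-→d3:-→d4:-→d5:-→d6:-→d7:-→d8:-→d9:-→d10:-→d11:-→d12:-→d13:-→d14:-→d15:-→d16:-→d17:-→d18:-→d19:-→d20:-→d21:-→d22:-→d23:-→d24:-→d25:-→d26:-→d27:-→d28:H0  best=H0
  ? 148.69.125.20  path d0:H0→d1:-→d2:-→d3:-→d4:-→d5:-→d6:-→d7:-→d8:-→d9:-→d10:-→d11:-→d12:-→d13:-→d14:-→d15:-→d16:-→d17:-→d18:-→d19:-→d20:H0→d21:-→d22:-→d23:-→d24:-→d25:-→d26:-→d27:-→d28:-→d29:-→d30:-→d31:-→d32:H4  best=H4
  add 238.14.244.0/23 -> H7 at depth 23
  ? 238.14.244.0  path d0:H0→d1:-→d2:-→d3:-→d4:-→d5:-→d6:-→d7:-→d8:-→d9:-→d10:-→d11:-→d12:-→d13:-→d14:-→d15:-→d16:-→d17:-→d18:-→d19:-→d20:-→d21:-→d22:-→d23:H7→d24:-  best=H7
  ? 238.14.244.8  path d0:H0→d1:-→d2:-→d3:-→d4:-→d5:-→d6:-→d7:-→d8:-→d9:-→d10:-→d11:-→d12:-→d13:-→d14:-→d15:-→d16:-→d17:-→d18:-→d19:-→d20:-→d21:-→d22:-→d23:H7→d24:-  best=H7
  add 238.14.244.0/24 -> H1 at depth 24
  add 148.69.112.0/20 -> H7 at depth 20
  ? 238.14.244.3  path d0:H0→d1:-→d2:-→d3:-→d4:-→d5:-→d6:-→d7:-→d8:-→d9:-→d10:-→d11:-→d12:-→d13:-→d14:-→d15:-→d16:-→d17:-→d18:-→d19:-→d20:-→d21:-→d22:-→d23:H7→d24:H1  best=H1
  add 148.69.0.0/16 -> H5 at depth 16
  add 148.69.125.20/32 -> H3 at depth 32
  ? 148.69.115.171  path d0:H0→d1:-→d2:-→d3:-→d4:-→d5:-→d6:-→d7:-→d8:-→d9:-→d10:-→d11:-→d12:-→d13:-→d14:-→d15:-→d16:H5→d17:-→d18:-→d19:-→d20:H7  best=H7
  add 238.14.244.160/28 -> H0 at depth 28
  ? 238.14.244.160  path d0:H0→d1:-→d2:-→d3:-→d4:-→d5:-→d6:-→d7:-→d8:-→d9:-→d10:-→d11:-→d12:-→d13:-→d14:-→d15:-→d16:-→d17:-→d18:-→d19:-→d20:-→d21:-→d22:-→d23:H7→d24:H1→d25:-→d26:-→d27:-→d28:H0  best=H0
  ? 202.62.99.12  path d0:H0→d1:-→d2:-  best=H0

== LOOKUPS ==
["H0","H0","H4","H0","H4","H7","H7","H1","H7","H0","H0"]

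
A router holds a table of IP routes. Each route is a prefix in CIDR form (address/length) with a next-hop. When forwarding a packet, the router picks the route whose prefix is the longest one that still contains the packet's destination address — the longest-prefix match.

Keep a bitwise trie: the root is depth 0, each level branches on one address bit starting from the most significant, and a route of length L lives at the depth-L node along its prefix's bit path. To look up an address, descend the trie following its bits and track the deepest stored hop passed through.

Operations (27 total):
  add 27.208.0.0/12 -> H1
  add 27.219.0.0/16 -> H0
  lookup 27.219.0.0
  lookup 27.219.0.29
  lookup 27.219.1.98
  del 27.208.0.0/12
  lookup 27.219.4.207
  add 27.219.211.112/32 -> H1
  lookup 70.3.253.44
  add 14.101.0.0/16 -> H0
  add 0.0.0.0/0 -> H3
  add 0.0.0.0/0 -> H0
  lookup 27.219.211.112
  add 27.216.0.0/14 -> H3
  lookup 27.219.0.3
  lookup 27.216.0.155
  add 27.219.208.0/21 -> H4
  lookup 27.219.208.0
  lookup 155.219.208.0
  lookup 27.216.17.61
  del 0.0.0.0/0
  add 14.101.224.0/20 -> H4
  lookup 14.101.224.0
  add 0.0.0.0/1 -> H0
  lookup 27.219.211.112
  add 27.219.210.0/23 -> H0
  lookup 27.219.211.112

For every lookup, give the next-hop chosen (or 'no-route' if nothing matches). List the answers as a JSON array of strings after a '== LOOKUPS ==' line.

Trace:
  add 27.208.0.0/12 -> H1 at depth 12
  add 27.219.0.0/16 -> H0 at depth 16
  Q 27.219.0.0: descend 0001101111011011 ; hops seen [H1,H0] ; pick H0
  Q 27.219.0.29: descend 0001101111011011 ; hops seen [H1,H0] ; pick H0
  Q 27.219.1.98: descend 0001101111011011 ; hops seen [H1,H0] ; pick H0
  - 27.208.0.0/12 clear@12
  Q 27.219.4.207: descend 0001101111011011 ; hops seen [H0] ; pick H0
  add 27.219.211.112/32 -> H1 at depth 32
  Q 70.3.253.44: descend 0 ; hops seen [∅] ; pick no-route
  add 14.101.0.0/16 -> H0 at depth 16
  add 0.0.0.0/0 -> H3 at depth 0
  add 0.0.0.0/0 -> H0 at depth 0
  Q 27.219.211.112: descend 00011011110110111101001101110000 ; hops seen [H0,H0,H1] ; pick H1
  add 27.216.0.0/14 -> H3 at depth 14
  Q 27.219.0.3: descend 0001101111011011 ; hops seen [H0,H3,H0] ; pick H0
  Q 27.216.0.155: descend 00011011110110 ; hops seen [H0,H3] ; pick H3
  add 27.219.208.0/21 -> H4 at depth 21
  Q 27.219.208.0: descend 0001101111011011110100 ; hops seen [H0,H3,H0,H4] ; pick H4
  Q 155.219.208.0: descend ε ; hops seen [H0] ; pick H0
  Q 27.216.17.61: descend 00011011110110 ; hops seen [H0,H3] ; pick H3
  - 0.0.0.0/0 clear@0
  add 14.101.224.0/20 -> H4 at depth 20
  Q 14.101.224.0: descend 00001110011001011110 ; hops seen [H0,H4] ; pick H4
  add 0.0.0.0/1 -> H0 at depth 1
  Q 27.219.211.112: descend 00011011110110111101001101110000 ; hops seen [H0,H3,H0,H4,H1] ; pick H1
  add 27.219.210.0/23 -> H0 at depth 23
  Q 27.219.211.112: descend 00011011110110111101001101110000 ; hops seen [H0,H3,H0,H4,H0,H1] ; pick H1

== LOOKUPS ==
["H0","H0","H0","H0","no-route","H1","H0","H3","H4","H0","H3","H4","H1","H1"]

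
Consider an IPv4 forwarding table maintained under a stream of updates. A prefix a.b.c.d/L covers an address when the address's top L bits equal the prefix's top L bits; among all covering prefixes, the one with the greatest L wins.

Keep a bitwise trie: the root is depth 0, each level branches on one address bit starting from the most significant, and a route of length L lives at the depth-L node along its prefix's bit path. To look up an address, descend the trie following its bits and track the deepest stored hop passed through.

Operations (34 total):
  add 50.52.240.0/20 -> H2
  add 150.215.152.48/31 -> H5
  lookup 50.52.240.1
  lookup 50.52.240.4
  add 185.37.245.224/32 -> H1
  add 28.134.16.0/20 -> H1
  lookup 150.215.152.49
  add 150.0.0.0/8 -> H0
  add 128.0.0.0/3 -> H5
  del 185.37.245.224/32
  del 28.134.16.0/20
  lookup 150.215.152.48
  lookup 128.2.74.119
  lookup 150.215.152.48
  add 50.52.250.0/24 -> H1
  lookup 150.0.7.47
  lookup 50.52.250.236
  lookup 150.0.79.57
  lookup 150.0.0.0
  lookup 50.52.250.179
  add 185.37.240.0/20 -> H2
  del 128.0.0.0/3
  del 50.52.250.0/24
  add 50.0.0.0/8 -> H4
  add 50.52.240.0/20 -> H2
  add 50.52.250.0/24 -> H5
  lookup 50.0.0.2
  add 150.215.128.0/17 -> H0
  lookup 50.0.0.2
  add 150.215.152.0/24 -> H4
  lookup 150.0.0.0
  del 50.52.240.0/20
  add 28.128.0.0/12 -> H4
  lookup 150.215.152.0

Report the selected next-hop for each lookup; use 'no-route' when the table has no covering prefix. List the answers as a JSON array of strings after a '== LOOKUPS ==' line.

Process each operation:
  add 50.52.240.0/20 -> H2 at depth 20
  add 150.215.152.48/31 -> H5 at depth 31
  ? 50.52.240.1  path d0:-→d1:-→d2:-→d3:-→d4:-→d5:-→d6:-→d7:-→d8:-→d9:-→d10:-→d11:-→d12:-→d13:-→d14:-→d15:-→d16:-→d17:-→d18:-→d19:-→d20:H2  best=H2
  ? 50.52.240.4  path d0:-→d1:-→d2:-→d3:-→d4:-→d5:-→d6:-→d7:-→d8:-→d9:-→d10:-→d11:-→d12:-→d13:-→d14:-→d15:-→d16:-→d17:-→d18:-→d19:-→d20:H2  best=H2
  add 185.37.245.224/32 -> H1 at depth 32
  add 28.134.16.0/20 -> H1 at depth 20
  ? 150.215.152.49  path d0:-→d1:-→d2:-→d3:-→d4:-→d5:-→d6:-→d7:-→d8:-→d9:-→d10:-→d11:-→d12:-→d13:-→d14:-→d15:-→d16:-→d17:-→d18:-→d19:-→d20:-→d21:-→d22:-→d23:-→d24:-→d25:-→d26:-→d27:-→d28:-→d29:-→d30:-→d31:H5  best=H5
  add 150.0.0.0/8 -> H0 at depth 8
  add 128.0.0.0/3 -> H5 at depth 3
  del 185.37.245.224/32 (clear depth 32)
  del 28.134.16.0/20 (clear depth 20)
  ? 150.215.152.48  path d0:-→d1:-→d2:-→d3:H5→d4:-→d5:-→d6:-→d7:-→d8:H0→d9:-→d10:-→d11:-→d12:-→d13:-→d14:-→d15:-→d16:-→d17:-→d18:-→d19:-→d20:-→d21:-→d22:-→d23:-→d24:-→d25:-→d26:-→d27:-→d28:-→d29:-→d30:-→d31:H5  best=H5
  ? 128.2.74.119  path d0:-→d1:-→d2:-→d3:H5  best=H5
  ? 150.215.152.48  path d0:-→d1:-→d2:-→d3:H5→d4:-→d5:-→d6:-→d7:-→d8:H0→d9:-→d10:-→d11:-→d12:-→d13:-→d14:-→d15:-→d16:-→d17:-→d18:-→d19:-→d20:-→d21:-→d22:-→d23:-→d24:-→d25:-→d26:-→d27:-→d28:-→d29:-→d30:-→d31:H5  best=H5
  add 50.52.250.0/24 -> H1 at depth 24
  ? 150.0.7.47  path d0:-→d1:-→d2:-→d3:H5→d4:-→d5:-→d6:-→d7:-→d8:H0  best=H0
  ? 50.52.250.236  path d0:-→d1:-→d2:-→d3:-→d4:-→d5:-→d6:-→d7:-→d8:-→d9:-→d10:-→d11:-→d12:-→d13:-→d14:-→d15:-→d16:-→d17:-→d18:-→d19:-→d20:H2→d21:-→d22:-→d23:-→d24:H1  best=H1
  ? 150.0.79.57  path d0:-→d1:-→d2:-→d3:H5→d4:-→d5:-→d6:-→d7:-→d8:H0  best=H0
  ? 150.0.0.0  path d0:-→d1:-→d2:-→d3:H5→d4:-→d5:-→d6:-→d7:-→d8:H0  best=H0
  ? 50.52.250.179  path d0:-→d1:-→d2:-→d3:-→d4:-→d5:-→d6:-→d7:-→d8:-→d9:-→d10:-→d11:-→d12:-→d13:-→d14:-→d15:-→d16:-→d17:-→d18:-→d19:-→d20:H2→d21:-→d22:-→d23:-→d24:H1  best=H1
  add 185.37.240.0/20 -> H2 at depth 20
  del 128.0.0.0/3 (clear depth 3)
  del 50.52.250.0/24 (clear depth 24)
  add 50.0.0.0/8 -> H4 at depth 8
  add 50.52.240.0/20 -> H2 at depth 20
  add 50.52.250.0/24 -> H5 at depth 24
  ? 50.0.0.2  path d0:-→d1:-→d2:-→d3:-→d4:-→d5:-→d6:-→d7:-→d8:H4→d9:-→d10:-  best=H4
  add 150.215.128.0/17 -> H0 at depth 17
  ? 50.0.0.2  path d0:-→d1:-→d2:-→d3:-→d4:-→d5:-→d6:-→d7:-→d8:H4→d9:-→d10:-  best=H4
  add 150.215.152.0/24 -> H4 at depth 24
  ? 150.0.0.0  path d0:-→d1:-→d2:-→d3:-→d4:-→d5:-→d6:-→d7:-→d8:H0  best=H0
  del 50.52.240.0/20 (clear depth 20)
  add 28.128.0.0/12 -> H4 at depth 12
  ? 150.215.152.0  path d0:-→d1:-→d2:-→d3:-→d4:-→d5:-→d6:-→d7:-→d8:H0→d9:-→d10:-→d11:-→d12:-→d13:-→d14:-→d15:-→d16:-→d17:H0→d18:-→d19:-→d20:-→d21:-→d22:-→d23:-→d24:H4→d25:-→d26:-  best=H4

== LOOKUPS ==
["H2","H2","H5","H5","H5","H5","H0","H1","H0","H0","H1","H4","H4","H0","H4"]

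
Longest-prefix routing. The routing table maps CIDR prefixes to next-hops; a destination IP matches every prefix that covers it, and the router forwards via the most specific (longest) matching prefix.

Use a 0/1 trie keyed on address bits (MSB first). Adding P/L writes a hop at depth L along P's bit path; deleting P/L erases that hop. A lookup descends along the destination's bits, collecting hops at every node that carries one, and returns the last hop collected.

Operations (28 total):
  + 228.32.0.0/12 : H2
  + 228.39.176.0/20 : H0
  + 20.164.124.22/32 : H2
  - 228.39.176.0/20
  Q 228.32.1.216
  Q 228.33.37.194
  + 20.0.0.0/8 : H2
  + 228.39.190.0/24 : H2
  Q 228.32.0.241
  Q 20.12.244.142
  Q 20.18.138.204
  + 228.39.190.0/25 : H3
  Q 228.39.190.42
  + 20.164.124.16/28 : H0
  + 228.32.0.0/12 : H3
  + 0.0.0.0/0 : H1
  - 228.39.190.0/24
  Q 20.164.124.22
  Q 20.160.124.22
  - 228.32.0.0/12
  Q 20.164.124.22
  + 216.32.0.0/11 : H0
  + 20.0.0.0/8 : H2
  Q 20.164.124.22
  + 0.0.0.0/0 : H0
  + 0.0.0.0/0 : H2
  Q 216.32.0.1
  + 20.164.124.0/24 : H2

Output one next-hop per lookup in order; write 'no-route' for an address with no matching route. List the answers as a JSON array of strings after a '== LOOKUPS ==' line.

Apply in order:
  + 228.32.0.0/12 (H2) depth=12
  + 228.39.176.0/20 (H0) depth=20
  + 20.164.124.22/32 (H2) depth=32
  del 228.39.176.0/20 (clear depth 20)
  lookup 228.32.1.216: bits 1110010000100 walk d0:-→d1:-→d2:-→d3:-→d4:-→d5:-→d6:-→d7:-→d8:-→d9:-→d10:-→d11:-→d12:H2→d13:- -> H2
  lookup 228.33.37.194: bits 1110010000100 walk d0:-→d1:-→d2:-→d3:-→d4:-→d5:-→d6:-→d7:-→d8:-→d9:-→d10:-→d11:-→d12:H2→d13:- -> H2
  + 20.0.0.0/8 (H2) depth=8
  + 228.39.190.0/24 (H2) depth=24
  lookup 228.32.0.241: bits 1110010000100 walk d0:-→d1:-→d2:-→d3:-→d4:-→d5:-→d6:-→d7:-→d8:-→d9:-→d10:-→d11:-→d12:H2→d13:- -> H2
  lookup 20.12.244.142: bits 00010100 walk d0:-→d1:-→d2:-→d3:-→d4:-→d5:-→d6:-→d7:-→d8:H2 -> H2
  lookup 20.18.138.204: bits 00010100 walk d0:-→d1:-→d2:-→d3:-→d4:-→d5:-→d6:-→d7:-→d8:H2 -> H2
  + 228.39.190.0/25 (H3) depth=25
  lookup 228.39.190.42: bits 1110010000100111101111100 walk d0:-→d1:-→d2:-→d3:-→d4:-→d5:-→d6:-→d7:-→d8:-→d9:-→d10:-→d11:-→d12:H2→d13:-→d14:-→d15:-→d16:-→d17:-→d18:-→d19:-→d20:-→d21:-→d22:-→d23:-→d24:H2→d25:H3 -> H3
  + 20.164.124.16/28 (H0) depth=28
  + 228.32.0.0/12 (H3) depth=12
  + 0.0.0.0/0 (H1) depth=0
  del 228.39.190.0/24 (clear depth 24)
  lookup 20.164.124.22: bits 00010100101001000111110000010110 walk d0:H1→d1:-→d2:-→d3:-→d4:-→d5:-→d6:-→d7:-→d8:H2→d9:-→d10:-→d11:-→d12:-→d13:-→d14:-→d15:-→d16:-→d17:-→d18:-→d19:-→d20:-→d21:-→d22:-→d23:-→d24:-→d25:-→d26:-→d27:-→d28:H0→d29:-→d30:-→d31:-→d32:H2 -> H2
  lookup 20.160.124.22: bits 0001010010100 walk d0:H1→d1:-→d2:-→d3:-→d4:-→d5:-→d6:-→d7:-→d8:H2→d9:-→d10:-→d11:-→d12:-→d13:- -> H2
  del 228.32.0.0/12 (clear depth 12)
  lookup 20.164.124.22: bits 00010100101001000111110000010110 walk d0:H1→d1:-→d2:-→d3:-→d4:-→d5:-→d6:-→d7:-→d8:H2→d9:-→d10:-→d11:-→d12:-→d13:-→d14:-→d15:-→d16:-→d17:-→d18:-→d19:-→d20:-→d21:-→d22:-→d23:-→d24:-→d25:-→d26:-→d27:-→d28:H0→d29:-→d30:-→d31:-→d32:H2 -> H2
  + 216.32.0.0/11 (H0) depth=11
  + 20.0.0.0/8 (H2) depth=8
  lookup 20.164.124.22: bits 00010100101001000111110000010110 walk d0:H1→d1:-→d2:-→d3:-→d4:-→d5:-→d6:-→d7:-→d8:H2→d9:-→d10:-→d11:-→d12:-→d13:-→d14:-→d15:-→d16:-→d17:-→d18:-→d19:-→d20:-→d21:-→d22:-→d23:-→d24:-→d25:-→d26:-→d27:-→d28:H0→d29:-→d30:-→d31:-→d32:H2 -> H2
  + 0.0.0.0/0 (H0) depth=0
  + 0.0.0.0/0 (H2) depth=0
  lookup 216.32.0.1: bits 11011000001 walk d0:H2→d1:-→d2:-→d3:-→d4:-→d5:-→d6:-→d7:-→d8:-→d9:-→d10:-→d11:H0 -> H0
  + 20.164.124.0/24 (H2) depth=24

== LOOKUPS ==
["H2","H2","H2","H2","H2","H3","H2","H2","H2","H2","H0"]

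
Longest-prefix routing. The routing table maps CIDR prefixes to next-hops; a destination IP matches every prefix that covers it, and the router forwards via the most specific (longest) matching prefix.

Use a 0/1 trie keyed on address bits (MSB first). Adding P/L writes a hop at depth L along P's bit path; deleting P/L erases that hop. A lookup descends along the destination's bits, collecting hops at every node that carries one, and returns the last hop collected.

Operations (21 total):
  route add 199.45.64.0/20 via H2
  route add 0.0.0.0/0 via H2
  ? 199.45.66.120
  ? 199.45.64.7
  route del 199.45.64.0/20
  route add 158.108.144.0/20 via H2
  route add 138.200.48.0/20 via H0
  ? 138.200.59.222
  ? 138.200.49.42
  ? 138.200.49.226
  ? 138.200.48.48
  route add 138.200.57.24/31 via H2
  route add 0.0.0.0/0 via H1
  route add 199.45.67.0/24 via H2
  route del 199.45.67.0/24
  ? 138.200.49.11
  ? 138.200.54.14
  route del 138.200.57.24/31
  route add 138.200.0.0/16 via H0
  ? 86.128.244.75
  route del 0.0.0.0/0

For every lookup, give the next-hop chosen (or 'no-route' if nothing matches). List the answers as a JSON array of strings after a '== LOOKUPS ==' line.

Trace:
  add 199.45.64.0/20 -> H2 at depth 20
  add 0.0.0.0/0 -> H2 at depth 0
  lookup 199.45.66.120: bits 11000111001011010100 walk d0:H2→d1:-→d2:-→d3:-→d4:-→d5:-→d6:-→d7:-→d8:-→d9:-→d10:-→d11:-→d12:-→d13:-→d14:-→d15:-→d16:-→d17:-→d18:-→d19:-→d20:H2 -> H2
  lookup 199.45.64.7: bits 11000111001011010100 walk d0:H2→d1:-→d2:-→d3:-→d4:-→d5:-→d6:-→d7:-→d8:-→d9:-→d10:-→d11:-→d12:-→d13:-→d14:-→d15:-→d16:-→d17:-→d18:-→d19:-→d20:H2 -> H2
  - 199.45.64.0/20 clear@20
  add 158.108.144.0/20 -> H2 at depth 20
  add 138.200.48.0/20 -> H0 at depth 20
  lookup 138.200.59.222: bits 10001010110010000011 walk d0:H2→d1:-→d2:-→d3:-→d4:-→d5:-→d6:-→d7:-→d8:-→d9:-→d10:-→d11:-→d12:-→d13:-→d14:-→d15:-→d16:-→d17:-→d18:-→d19:-→d20:H0 -> H0
  lookup 138.200.49.42: bits 10001010110010000011 walk d0:H2→d1:-→d2:-→d3:-→d4:-→d5:-→d6:-→d7:-→d8:-→d9:-→d10:-→d11:-→d12:-→d13:-→d14:-→d15:-→d16:-→d17:-→d18:-→d19:-→d20:H0 -> H0
  lookup 138.200.49.226: bits 10001010110010000011 walk d0:H2→d1:-→d2:-→d3:-→d4:-→d5:-→d6:-→d7:-→d8:-→d9:-→d10:-→d11:-→d12:-→d13:-→d14:-→d15:-→d16:-→d17:-→d18:-→d19:-→d20:H0 -> H0
  lookup 138.200.48.48: bits 10001010110010000011 walk d0:H2→d1:-→d2:-→d3:-→d4:-→d5:-→d6:-→d7:-→d8:-→d9:-→d10:-→d11:-→d12:-→d13:-→d14:-→d15:-→d16:-→d17:-→d18:-→d19:-→d20:H0 -> H0
  add 138.200.57.24/31 -> H2 at depth 31
  add 0.0.0.0/0 -> H1 at depth 0
  add 199.45.67.0/24 -> H2 at depth 24
  - 199.45.67.0/24 clear@24
  lookup 138.200.49.11: bits 10001010110010000011 walk d0:H1→d1:-→d2:-→d3:-→d4:-→d5:-→d6:-→d7:-→d8:-→d9:-→d10:-→d11:-→d12:-→d13:-→d14:-→d15:-→d16:-→d17:-→d18:-→d19:-→d20:H0 -> H0
  lookup 138.200.54.14: bits 10001010110010000011 walk d0:H1→d1:-→d2:-→d3:-→d4:-→d5:-→d6:-→d7:-→d8:-→d9:-→d10:-→d11:-→d12:-→d13:-→d14:-→d15:-→d16:-→d17:-→d18:-→d19:-→d20:H0 -> H0
  - 138.200.57.24/31 clear@31
  add 138.200.0.0/16 -> H0 at depth 16
  lookup 86.128.244.75: bits ε walk d0:H1 -> H1
  - 0.0.0.0/0 clear@0

== LOOKUPS ==
["H2","H2","H0","H0","H0","H0","H0","H0","H1"]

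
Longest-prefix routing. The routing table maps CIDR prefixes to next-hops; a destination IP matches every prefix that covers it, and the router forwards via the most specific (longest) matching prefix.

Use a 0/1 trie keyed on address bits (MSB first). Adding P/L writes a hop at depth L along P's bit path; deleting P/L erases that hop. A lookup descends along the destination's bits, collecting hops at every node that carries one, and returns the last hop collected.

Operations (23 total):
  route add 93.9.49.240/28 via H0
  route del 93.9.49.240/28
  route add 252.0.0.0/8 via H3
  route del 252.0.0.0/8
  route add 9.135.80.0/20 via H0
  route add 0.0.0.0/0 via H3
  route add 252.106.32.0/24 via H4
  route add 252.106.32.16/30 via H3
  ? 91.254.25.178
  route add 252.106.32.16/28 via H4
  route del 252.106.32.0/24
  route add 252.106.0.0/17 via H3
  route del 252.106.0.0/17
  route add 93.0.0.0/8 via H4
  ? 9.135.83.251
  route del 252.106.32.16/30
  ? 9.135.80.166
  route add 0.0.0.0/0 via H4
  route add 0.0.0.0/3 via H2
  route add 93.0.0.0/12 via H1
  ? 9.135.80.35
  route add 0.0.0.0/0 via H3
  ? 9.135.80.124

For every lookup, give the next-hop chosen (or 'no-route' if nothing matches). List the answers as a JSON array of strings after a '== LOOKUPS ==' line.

Process each operation:
  add 93.9.49.240/28 -> H0 at depth 28
  del 93.9.49.240/28 (clear depth 28)
  add 252.0.0.0/8 -> H3 at depth 8
  del 252.0.0.0/8 (clear depth 8)
  add 9.135.80.0/20 -> H0 at depth 20
  add 0.0.0.0/0 -> H3 at depth 0
  add 252.106.32.0/24 -> H4 at depth 24
  add 252.106.32.16/30 -> H3 at depth 30
  Q 91.254.25.178: descend 01011 ; hops seen [H3] ; pick H3
  add 252.106.32.16/28 -> H4 at depth 28
  del 252.106.32.0/24 (clear depth 24)
  add 252.106.0.0/17 -> H3 at depth 17
  del 252.106.0.0/17 (clear depth 17)
  add 93.0.0.0/8 -> H4 at depth 8
  Q 9.135.83.251: descend 00001001100001110101 ; hops seen [H3,H0] ; pick H0
  del 252.106.32.16/30 (clear depth 30)
  Q 9.135.80.166: descend 00001001100001110101 ; hops seen [H3,H0] ; pick H0
  add 0.0.0.0/0 -> H4 at depth 0
  add 0.0.0.0/3 -> H2 at depth 3
  add 93.0.0.0/12 -> H1 at depth 12
  Q 9.135.80.35: descend 00001001100001110101 ; hops seen [H4,H2,H0] ; pick H0
  add 0.0.0.0/0 -> H3 at depth 0
  Q 9.135.80.124: descend 00001001100001110101 ; hops seen [H3,H2,H0] ; pick H0

== LOOKUPS ==
["H3","H0","H0","H0","H0"]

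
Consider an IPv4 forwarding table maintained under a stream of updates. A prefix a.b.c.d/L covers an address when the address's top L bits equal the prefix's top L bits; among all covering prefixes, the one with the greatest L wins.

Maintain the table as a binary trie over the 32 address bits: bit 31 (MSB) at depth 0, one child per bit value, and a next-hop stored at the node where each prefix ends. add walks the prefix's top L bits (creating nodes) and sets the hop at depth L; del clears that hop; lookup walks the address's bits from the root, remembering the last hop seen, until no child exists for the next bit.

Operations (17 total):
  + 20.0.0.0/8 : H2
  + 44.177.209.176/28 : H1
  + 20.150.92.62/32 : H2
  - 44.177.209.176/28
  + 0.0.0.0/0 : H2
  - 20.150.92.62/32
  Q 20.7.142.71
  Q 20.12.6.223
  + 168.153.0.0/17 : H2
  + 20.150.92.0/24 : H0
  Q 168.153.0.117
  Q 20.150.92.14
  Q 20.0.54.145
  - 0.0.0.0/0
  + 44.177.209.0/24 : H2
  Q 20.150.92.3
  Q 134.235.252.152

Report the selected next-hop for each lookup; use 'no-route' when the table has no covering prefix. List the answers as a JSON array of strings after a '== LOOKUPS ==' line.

Apply in order:
  + 20.0.0.0/8 (H2) depth=8
  + 44.177.209.176/28 (H1) depth=28
  + 20.150.92.62/32 (H2) depth=32
  - 44.177.209.176/28 clear@28
  + 0.0.0.0/0 (H2) depth=0
  - 20.150.92.62/32 clear@32
  ? 20.7.142.71  path d0:H2→d1:-→d2:-→d3:-→d4:-→d5:-→d6:-→d7:-→d8:H2  best=H2
  ? 20.12.6.223  path d0:H2→d1:-→d2:-→d3:-→d4:-→d5:-→d6:-→d7:-→d8:H2  best=H2
  + 168.153.0.0/17 (H2) depth=17
  + 20.150.92.0/24 (H0) depth=24
  ? 168.153.0.117  path d0:H2→d1:-→d2:-→d3:-→d4:-→d5:-→d6:-→d7:-→d8:-→d9:-→d10:-→d11:-→d12:-→d13:-→d14:-→d15:-→d16:-→d17:H2  best=H2
  ? 20.150.92.14  path d0:H2→d1:-→d2:-→d3:-→d4:-→d5:-→d6:-→d7:-→d8:H2→d9:-→d10:-→d11:-→d12:-→d13:-→d14:-→d15:-→d16:-→d17:-→d18:-→d19:-→d20:-→d21:-→d22:-→d23:-→d24:H0→d25:-→d26:-  best=H0
  ? 20.0.54.145  path d0:H2→d1:-→d2:-→d3:-→d4:-→d5:-→d6:-→d7:-→d8:H2  best=H2
  - 0.0.0.0/0 clear@0
  + 44.177.209.0/24 (H2) depth=24
  ? 20.150.92.3  path d0:-→d1:-→d2:-→d3:-→d4:-→d5:-→d6:-→d7:-→d8:H2→d9:-→d10:-→d11:-→d12:-→d13:-→d14:-→d15:-→d16:-→d17:-→d18:-→d19:-→d20:-→d21:-→d22:-→d23:-→d24:H0→d25:-→d26:-  best=H0
  ? 134.235.252.152  path d0:-→d1:-→d2:-  best=no-route

== LOOKUPS ==
["H2","H2","H2","H0","H2","H0","no-route"]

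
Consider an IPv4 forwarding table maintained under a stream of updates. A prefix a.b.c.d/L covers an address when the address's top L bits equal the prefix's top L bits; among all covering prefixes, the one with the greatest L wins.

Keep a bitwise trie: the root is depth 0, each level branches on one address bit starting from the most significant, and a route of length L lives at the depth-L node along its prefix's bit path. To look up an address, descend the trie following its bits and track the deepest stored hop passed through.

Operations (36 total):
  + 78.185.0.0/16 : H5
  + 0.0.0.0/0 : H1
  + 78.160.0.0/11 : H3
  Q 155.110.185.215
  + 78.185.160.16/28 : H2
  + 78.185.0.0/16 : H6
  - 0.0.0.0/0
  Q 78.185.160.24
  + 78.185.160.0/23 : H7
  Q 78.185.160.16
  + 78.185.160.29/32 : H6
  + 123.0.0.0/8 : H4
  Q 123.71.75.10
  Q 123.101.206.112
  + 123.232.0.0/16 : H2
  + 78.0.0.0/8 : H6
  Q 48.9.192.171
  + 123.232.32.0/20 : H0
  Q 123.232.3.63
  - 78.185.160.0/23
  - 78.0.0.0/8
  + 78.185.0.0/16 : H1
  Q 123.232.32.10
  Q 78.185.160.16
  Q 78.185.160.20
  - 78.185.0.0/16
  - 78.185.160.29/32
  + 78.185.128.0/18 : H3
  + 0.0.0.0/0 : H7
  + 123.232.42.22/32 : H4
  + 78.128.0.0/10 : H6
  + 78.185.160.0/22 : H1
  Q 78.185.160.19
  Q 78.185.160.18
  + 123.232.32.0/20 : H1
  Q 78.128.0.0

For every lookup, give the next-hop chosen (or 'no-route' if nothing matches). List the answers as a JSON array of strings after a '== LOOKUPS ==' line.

Trace:
  add 78.185.0.0/16 -> H5 at depth 16
  add 0.0.0.0/0 -> H1 at depth 0
  add 78.160.0.0/11 -> H3 at depth 11
  lookup 155.110.185.215: bits ε walk d0:H1 -> H1
  add 78.185.160.16/28 -> H2 at depth 28
  add 78.185.0.0/16 -> H6 at depth 16
  - 0.0.0.0/0 clear@0
  lookup 78.185.160.24: bits 0100111010111001101000000001 walk d0:-→d1:-→d2:-→d3:-→d4:-→d5:-→d6:-→d7:-→d8:-→d9:-→d10:-→d11:H3→d12:-→d13:-→d14:-→d15:-→d16:H6→d17:-→d18:-→d19:-→d20:-→d21:-→d22:-→d23:-→d24:-→d25:-→d26:-→d27:-→d28:H2 -> H2
  add 78.185.160.0/23 -> H7 at depth 23
  lookup 78.185.160.16: bits 0100111010111001101000000001 walk d0:-→d1:-→d2:-→d3:-→d4:-→d5:-→d6:-→d7:-→d8:-→d9:-→d10:-→d11:H3→d12:-→d13:-→d14:-→d15:-→d16:H6→d17:-→d18:-→d19:-→d20:-→d21:-→d22:-→d23:H7→d24:-→d25:-→d26:-→d27:-→d28:H2 -> H2
  add 78.185.160.29/32 -> H6 at depth 32
  add 123.0.0.0/8 -> H4 at depth 8
  lookup 123.71.75.10: bits 01111011 walk d0:-→d1:-→d2:-→d3:-→d4:-→d5:-→d6:-→d7:-→d8:H4 -> H4
  lookup 123.101.206.112: bits 01111011 walk d0:-→d1:-→d2:-→d3:-→d4:-→d5:-→d6:-→d7:-→d8:H4 -> H4
  add 123.232.0.0/16 -> H2 at depth 16
  add 78.0.0.0/8 -> H6 at depth 8
  lookup 48.9.192.171: bits 0 walk d0:-→d1:- -> no-route
  add 123.232.32.0/20 -> H0 at depth 20
  lookup 123.232.3.63: bits 011110111110100000 walk d0:-→d1:-→d2:-→d3:-→d4:-→d5:-→d6:-→d7:-→d8:H4→d9:-→d10:-→d11:-→d12:-→d13:-→d14:-→d15:-→d16:H2→d17:-→d18:- -> H2
  - 78.185.160.0/23 clear@23
  - 78.0.0.0/8 clear@8
  add 78.185.0.0/16 -> H1 at depth 16
  lookup 123.232.32.10: bits 01111011111010000010 walk d0:-→d1:-→d2:-→d3:-→d4:-→d5:-→d6:-→d7:-→d8:H4→d9:-→d10:-→d11:-→d12:-→d13:-→d14:-→d15:-→d16:H2→d17:-→d18:-→d19:-→d20:H0 -> H0
  lookup 78.185.160.16: bits 0100111010111001101000000001 walk d0:-→d1:-→d2:-→d3:-→d4:-→d5:-→d6:-→d7:-→d8:-→d9:-→d10:-→d11:H3→d12:-→d13:-→d14:-→d15:-→d16:H1→d17:-→d18:-→d19:-→d20:-→d21:-→d22:-→d23:-→d24:-→d25:-→d26:-→d27:-→d28:H2 -> H2
  lookup 78.185.160.20: bits 0100111010111001101000000001 walk d0:-→d1:-→d2:-→d3:-→d4:-→d5:-→d6:-→d7:-→d8:-→d9:-→d10:-→d11:H3→d12:-→d13:-→d14:-→d15:-→d16:H1→d17:-→d18:-→d19:-→d20:-→d21:-→d22:-→d23:-→d24:-→d25:-→d26:-→d27:-→d28:H2 -> H2
  - 78.185.0.0/16 clear@16
  - 78.185.160.29/32 clear@32
  add 78.185.128.0/18 -> H3 at depth 18
  add 0.0.0.0/0 -> H7 at depth 0
  add 123.232.42.22/32 -> H4 at depth 32
  add 78.128.0.0/10 -> H6 at depth 10
  add 78.185.160.0/22 -> H1 at depth 22
  lookup 78.185.160.19: bits 0100111010111001101000000001 walk d0:H7→d1:-→d2:-→d3:-→d4:-→d5:-→d6:-→d7:-→d8:-→d9:-→d10:H6→d11:H3→d12:-→d13:-→d14:-→d15:-→d16:-→d17:-→d18:H3→d19:-→d20:-→d21:-→d22:H1→d23:-→d24:-→d25:-→d26:-→d27:-→d28:H2 -> H2
  lookup 78.185.160.18: bits 0100111010111001101000000001 walk d0:H7→d1:-→d2:-→d3:-→d4:-→d5:-→d6:-→d7:-→d8:-→d9:-→d10:H6→d11:H3→d12:-→d13:-→d14:-→d15:-→d16:-→d17:-→d18:H3→d19:-→d20:-→d21:-→d22:H1→d23:-→d24:-→d25:-→d26:-→d27:-→d28:H2 -> H2
  add 123.232.32.0/20 -> H1 at depth 20
  lookup 78.128.0.0: bits 0100111010 walk d0:H7→d1:-→d2:-→d3:-→d4:-→d5:-→d6:-→d7:-→d8:-→d9:-→d10:H6 -> H6

== LOOKUPS ==
["H1","H2","H2","H4","H4","no-route","H2","H0","H2","H2","H2","H2","H6"]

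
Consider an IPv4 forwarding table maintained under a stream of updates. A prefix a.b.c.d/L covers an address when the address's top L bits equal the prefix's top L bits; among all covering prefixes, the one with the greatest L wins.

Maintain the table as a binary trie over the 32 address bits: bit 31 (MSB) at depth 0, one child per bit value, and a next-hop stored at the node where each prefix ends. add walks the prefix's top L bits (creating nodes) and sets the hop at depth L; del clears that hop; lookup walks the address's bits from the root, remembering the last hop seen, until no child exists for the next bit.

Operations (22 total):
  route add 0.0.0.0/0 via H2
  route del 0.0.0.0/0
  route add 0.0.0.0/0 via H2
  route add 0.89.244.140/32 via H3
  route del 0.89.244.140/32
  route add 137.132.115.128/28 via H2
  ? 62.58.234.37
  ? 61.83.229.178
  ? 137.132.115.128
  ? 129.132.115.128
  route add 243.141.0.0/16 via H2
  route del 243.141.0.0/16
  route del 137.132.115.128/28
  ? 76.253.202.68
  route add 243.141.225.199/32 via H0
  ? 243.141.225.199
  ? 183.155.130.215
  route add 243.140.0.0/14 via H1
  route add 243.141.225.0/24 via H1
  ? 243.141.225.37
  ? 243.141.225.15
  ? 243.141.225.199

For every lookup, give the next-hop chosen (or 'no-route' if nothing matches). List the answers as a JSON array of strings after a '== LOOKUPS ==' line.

Trace:
  + 0.0.0.0/0 (H2) depth=0
  - 0.0.0.0/0 clear@0
  + 0.0.0.0/0 (H2) depth=0
  + 0.89.244.140/32 (H3) depth=32
  - 0.89.244.140/32 clear@32
  + 137.132.115.128/28 (H2) depth=28
  lookup 62.58.234.37: bits 00 walk d0:H2→d1:-→d2:- -> H2
  lookup 61.83.229.178: bits 00 walk d0:H2→d1:-→d2:- -> H2
  lookup 137.132.115.128: bits 1000100110000100011100111000 walk d0:H2→d1:-→d2:-→d3:-→d4:-→d5:-→d6:-→d7:-→d8:-→d9:-→d10:-→d11:-→d12:-→d13:-→d14:-→d15:-→d16:-→d17:-→d18:-→d19:-→d20:-→d21:-→d22:-→d23:-→d24:-→d25:-→d26:-→d27:-→d28:H2 -> H2
  lookup 129.132.115.128: bits 1000 walk d0:H2→d1:-→d2:-→d3:-→d4:- -> H2
  + 243.141.0.0/16 (H2) depth=16
  - 243.141.0.0/16 clear@16
  - 137.132.115.128/28 clear@28
  lookup 76.253.202.68: bits 0 walk d0:H2→d1:- -> H2
  + 243.141.225.199/32 (H0) depth=32
  lookup 243.141.225.199: bits 11110011100011011110000111000111 walk d0:H2→d1:-→d2:-→d3:-→d4:-→d5:-→d6:-→d7:-→d8:-→d9:-→d10:-→d11:-→d12:-→d13:-→d14:-→d15:-→d16:-→d17:-→d18:-→d19:-→d20:-→d21:-→d22:-→d23:-→d24:-→d25:-→d26:-→d27:-→d28:-→d29:-→d30:-→d31:-→d32:H0 -> H0
  lookup 183.155.130.215: bits 10 walk d0:H2→d1:-→d2:- -> H2
  + 243.140.0.0/14 (H1) depth=14
  + 243.141.225.0/24 (H1) depth=24
  lookup 243.141.225.37: bits 111100111000110111100001 walk d0:H2→d1:-→d2:-→d3:-→d4:-→d5:-→d6:-→d7:-→d8:-→d9:-→d10:-→d11:-→d12:-→d13:-→d14:H1→d15:-→d16:-→d17:-→d18:-→d19:-→d20:-→d21:-→d22:-→d23:-→d24:H1 -> H1
  lookup 243.141.225.15: bits 111100111000110111100001 walk d0:H2→d1:-→d2:-→d3:-→d4:-→d5:-→d6:-→d7:-→d8:-→d9:-→d10:-→d11:-→d12:-→d13:-→d14:H1→d15:-→d16:-→d17:-→d18:-→d19:-→d20:-→d21:-→d22:-→d23:-→d24:H1 -> H1
  lookup 243.141.225.199: bits 11110011100011011110000111000111 walk d0:H2→d1:-→d2:-→d3:-→d4:-→d5:-→d6:-→d7:-→d8:-→d9:-→d10:-→d11:-→d12:-→d13:-→d14:H1→d15:-→d16:-→d17:-→d18:-→d19:-→d20:-→d21:-→d22:-→d23:-→d24:H1→d25:-→d26:-→d27:-→d28:-→d29:-→d30:-→d31:-→d32:H0 -> H0

== LOOKUPS ==
["H2","H2","H2","H2","H2","H0","H2","H1","H1","H0"]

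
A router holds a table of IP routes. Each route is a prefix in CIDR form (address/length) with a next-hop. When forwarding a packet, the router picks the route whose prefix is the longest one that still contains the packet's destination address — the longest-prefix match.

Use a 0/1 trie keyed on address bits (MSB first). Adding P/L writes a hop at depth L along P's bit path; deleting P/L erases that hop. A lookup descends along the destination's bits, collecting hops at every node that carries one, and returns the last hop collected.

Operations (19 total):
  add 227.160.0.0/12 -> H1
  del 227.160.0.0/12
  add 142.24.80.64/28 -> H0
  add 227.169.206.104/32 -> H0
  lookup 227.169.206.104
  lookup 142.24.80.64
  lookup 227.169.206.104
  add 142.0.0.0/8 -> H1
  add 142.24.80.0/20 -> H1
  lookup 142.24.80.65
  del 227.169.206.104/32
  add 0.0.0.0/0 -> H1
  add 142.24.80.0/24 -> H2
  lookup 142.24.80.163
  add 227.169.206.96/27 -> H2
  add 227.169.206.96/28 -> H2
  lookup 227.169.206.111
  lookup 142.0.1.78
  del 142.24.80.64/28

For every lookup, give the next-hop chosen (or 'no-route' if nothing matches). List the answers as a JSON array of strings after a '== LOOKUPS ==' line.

Apply in order:
  + 227.160.0.0/12 (H1) depth=12
  - 227.160.0.0/12 clear@12
  + 142.24.80.64/28 (H0) depth=28
  + 227.169.206.104/32 (H0) depth=32
  lookup 227.169.206.104: bits 11100011101010011100111001101000 walk d0:-→d1:-→d2:-→d3:-→d4:-→d5:-→d6:-→d7:-→d8:-→d9:-→d10:-→d11:-→d12:-→d13:-→d14:-→d15:-→d16:-→d17:-→d18:-→d19:-→d20:-→d21:-→d22:-→d23:-→d24:-→d25:-→d26:-→d27:-→d28:-→d29:-→d30:-→d31:-→d32:H0 -> H0
  lookup 142.24.80.64: bits 1000111000011000010100000100 walk d0:-→d1:-→d2:-→d3:-→d4:-→d5:-→d6:-→d7:-→d8:-→d9:-→d10:-→d11:-→d12:-→d13:-→d14:-→d15:-→d16:-→d17:-→d18:-→d19:-→d20:-→d21:-→d22:-→d23:-→d24:-→d25:-→d26:-→d27:-→d28:H0 -> H0
  lookup 227.169.206.104: bits 11100011101010011100111001101000 walk d0:-→d1:-→d2:-→d3:-→d4:-→d5:-→d6:-→d7:-→d8:-→d9:-→d10:-→d11:-→d12:-→d13:-→d14:-→d15:-→d16:-→d17:-→d18:-→d19:-→d20:-→d21:-→d22:-→d23:-→d24:-→d25:-→d26:-→d27:-→d28:-→d29:-→d30:-→d31:-→d32:H0 -> H0
  + 142.0.0.0/8 (H1) depth=8
  + 142.24.80.0/20 (H1) depth=20
  lookup 142.24.80.65: bits 1000111000011000010100000100 walk d0:-→d1:-→d2:-→d3:-→d4:-→d5:-→d6:-→d7:-→d8:H1→d9:-→d10:-→d11:-→d12:-→d13:-→d14:-→d15:-→d16:-→d17:-→d18:-→d19:-→d20:H1→d21:-→d22:-→d23:-→d24:-→d25:-→d26:-→d27:-→d28:H0 -> H0
  - 227.169.206.104/32 clear@32
  + 0.0.0.0/0 (H1) depth=0
  + 142.24.80.0/24 (H2) depth=24
  lookup 142.24.80.163: bits 100011100001100001010000 walk d0:H1→d1:-→d2:-→d3:-→d4:-→d5:-→d6:-→d7:-→d8:H1→d9:-→d10:-→d11:-→d12:-→d13:-→d14:-→d15:-→d16:-→d17:-→d18:-→d19:-→d20:H1→d21:-→d22:-→d23:-→d24:H2 -> H2
  + 227.169.206.96/27 (H2) depth=27
  + 227.169.206.96/28 (H2) depth=28
  lookup 227.169.206.111: bits 11100011101010011100111001101 walk d0:H1→d1:-→d2:-→d3:-→d4:-→d5:-→d6:-→d7:-→d8:-→d9:-→d10:-→d11:-→d12:-→d13:-→d14:-→d15:-→d16:-→d17:-→d18:-→d19:-→d20:-→d21:-→d22:-→d23:-→d24:-→d25:-→d26:-→d27:H2→d28:H2→d29:- -> H2
  lookup 142.0.1.78: bits 10001110000 walk d0:H1→d1:-→d2:-→d3:-→d4:-→d5:-→d6:-→d7:-→d8:H1→d9:-→d10:-→d11:- -> H1
  - 142.24.80.64/28 clear@28

== LOOKUPS ==
["H0","H0","H0","H0","H2","H2","H1"]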